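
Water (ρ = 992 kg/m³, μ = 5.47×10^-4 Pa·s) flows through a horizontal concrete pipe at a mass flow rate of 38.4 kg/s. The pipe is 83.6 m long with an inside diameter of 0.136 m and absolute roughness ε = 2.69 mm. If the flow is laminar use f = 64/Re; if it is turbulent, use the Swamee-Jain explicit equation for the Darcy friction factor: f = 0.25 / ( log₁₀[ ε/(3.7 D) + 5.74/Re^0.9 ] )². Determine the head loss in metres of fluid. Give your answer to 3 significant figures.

A = πD²/4 = π(0.136)²/4 = 0.01453 m²; mean velocity V = ṁ/(ρA) = 38.4/(992 · 0.01453) = 2.665 m/s.
Reynolds number Re = ρVD/μ = 992 · 2.665 · 0.136 / 0.000547 = 6.572e+05.
Re > 4000 → turbulent. Relative roughness ε/D = 0.00269/0.136 = 0.0198. Swamee-Jain: f = 0.25/(log₁₀[0.0198/3.7 + 5.74/6.572e+05^0.9])² = 0.25/(log₁₀[0.00535 + 3.33e-05])² = 0.25/(-2.269)² = 0.04855.
Darcy-Weisbach: ΔP = f(L/D)(ρV²/2) = 0.04855·(83.6/0.136)·(992·2.665²/2) = 0.04855·614.7·3522 = 1.051e+05 Pa.
Head loss h_f = ΔP/(ρg) = 1.051e+05/(992·9.81) = 10.8 m.

h_f ≈ 10.8 m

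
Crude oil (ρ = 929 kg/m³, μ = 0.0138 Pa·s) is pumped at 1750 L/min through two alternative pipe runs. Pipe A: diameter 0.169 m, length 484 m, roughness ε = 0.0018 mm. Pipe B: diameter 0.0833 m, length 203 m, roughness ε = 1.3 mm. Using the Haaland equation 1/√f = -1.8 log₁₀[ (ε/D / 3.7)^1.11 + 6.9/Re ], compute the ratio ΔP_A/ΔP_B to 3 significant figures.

ΔP_A/ΔP_B ≈ 0.0421

Pipe A: V = Q/A = 0.02917/0.02243 = 1.3 m/s; Re = 1.479e+04; ε/D = 1.07e-05; Haaland → f = 0.02782; ΔP_A = f(L/D)(ρV²/2) = 6.258e+04 Pa.
Pipe B: V = Q/A = 0.02917/0.00545 = 5.352 m/s; Re = 3.001e+04; ε/D = 0.0156; Haaland → f = 0.04583; ΔP_B = f(L/D)(ρV²/2) = 1.486e+06 Pa.
ΔP_A/ΔP_B = 6.258e+04/1.486e+06 = 0.0421.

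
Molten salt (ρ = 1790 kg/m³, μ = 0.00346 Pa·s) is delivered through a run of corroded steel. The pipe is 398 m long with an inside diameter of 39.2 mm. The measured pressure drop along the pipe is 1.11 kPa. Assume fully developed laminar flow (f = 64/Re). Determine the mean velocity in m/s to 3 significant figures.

V ≈ 0.0387 m/s

For laminar flow, f = 64/Re with Re = ρVD/μ, so Darcy-Weisbach reduces to ΔP = 32μLV/D². Solving for V: V = ΔP·D²/(32μL) = 1110·(0.0392)²/(32·0.00346·398) = 0.03871 m/s.
Check: Re = ρVD/μ = 1790·0.03871·0.0392/0.00346 = 785 < 2300, so the laminar assumption holds.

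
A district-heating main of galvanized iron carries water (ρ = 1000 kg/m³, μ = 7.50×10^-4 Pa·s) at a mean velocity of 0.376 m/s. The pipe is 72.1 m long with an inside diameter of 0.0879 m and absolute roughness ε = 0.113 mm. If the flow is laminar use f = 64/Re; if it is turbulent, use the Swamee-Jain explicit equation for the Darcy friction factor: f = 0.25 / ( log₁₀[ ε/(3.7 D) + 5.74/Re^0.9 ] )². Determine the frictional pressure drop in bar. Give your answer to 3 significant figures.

Reynolds number Re = ρVD/μ = 1000 · 0.376 · 0.0879 / 0.00075 = 4.407e+04.
Re > 4000 → turbulent. Relative roughness ε/D = 0.000113/0.0879 = 0.00129. Swamee-Jain: f = 0.25/(log₁₀[0.00129/3.7 + 5.74/4.407e+04^0.9])² = 0.25/(log₁₀[0.000347 + 0.000379])² = 0.25/(-3.138)² = 0.02538.
Darcy-Weisbach: ΔP = f(L/D)(ρV²/2) = 0.02538·(72.1/0.0879)·(1000·0.376²/2) = 0.02538·820.3·70.69 = 1472 Pa.
ΔP = 1472 Pa = 0.0147 bar.

ΔP ≈ 0.0147 bar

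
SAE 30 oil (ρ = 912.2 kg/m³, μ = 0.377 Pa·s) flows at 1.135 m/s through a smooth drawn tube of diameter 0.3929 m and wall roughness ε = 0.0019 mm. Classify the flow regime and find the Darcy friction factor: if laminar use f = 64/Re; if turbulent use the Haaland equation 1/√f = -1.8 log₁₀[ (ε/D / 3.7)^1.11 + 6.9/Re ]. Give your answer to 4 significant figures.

Re = ρVD/μ = 912.2·1.135·0.3929/0.377 = 1079.
Re < 2300 → laminar, so f = 64/Re = 0.05931 (roughness is irrelevant in laminar flow).

f ≈ 0.05931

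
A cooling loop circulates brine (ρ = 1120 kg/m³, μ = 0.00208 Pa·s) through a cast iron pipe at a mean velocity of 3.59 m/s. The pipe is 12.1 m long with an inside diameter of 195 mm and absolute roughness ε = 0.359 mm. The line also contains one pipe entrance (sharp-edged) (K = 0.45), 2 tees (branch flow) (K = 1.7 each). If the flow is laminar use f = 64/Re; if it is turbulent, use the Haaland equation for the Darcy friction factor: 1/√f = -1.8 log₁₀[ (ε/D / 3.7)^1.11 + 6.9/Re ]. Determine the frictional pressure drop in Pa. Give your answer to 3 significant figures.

ΔP ≈ 38300 Pa

Reynolds number Re = ρVD/μ = 1120 · 3.59 · 0.195 / 0.00208 = 3.77e+05.
Re > 4000 → turbulent. Relative roughness ε/D = 0.000359/0.195 = 0.00184. Haaland: 1/√f = -1.8 log₁₀[(0.00184/3.7)^1.11 + 6.9/3.77e+05] = -1.8 log₁₀[0.000216 + 1.83e-05] = 6.536, so f = 0.02341.
Total minor-loss coefficient ΣK = 1·0.45 + 2·1.7 = 3.85.
ΔP = [f·L/D + ΣK]·(ρV²/2) = [0.02341·12.1/0.195 + 3.85]·(1120·3.59²/2) = [1.453 + 3.85]·7217 = 3.827e+04 Pa.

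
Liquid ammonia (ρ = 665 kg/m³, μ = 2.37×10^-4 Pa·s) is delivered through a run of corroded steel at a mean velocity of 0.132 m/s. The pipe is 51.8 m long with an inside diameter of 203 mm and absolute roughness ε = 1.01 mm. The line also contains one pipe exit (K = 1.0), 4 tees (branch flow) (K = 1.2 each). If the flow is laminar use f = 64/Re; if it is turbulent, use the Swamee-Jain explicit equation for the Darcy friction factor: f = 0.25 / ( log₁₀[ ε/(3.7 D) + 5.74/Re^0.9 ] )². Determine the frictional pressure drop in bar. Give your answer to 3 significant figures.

ΔP ≈ 8.07×10^-4 bar

Reynolds number Re = ρVD/μ = 665 · 0.132 · 0.203 / 0.000237 = 7.519e+04.
Re > 4000 → turbulent. Relative roughness ε/D = 0.00101/0.203 = 0.00498. Swamee-Jain: f = 0.25/(log₁₀[0.00498/3.7 + 5.74/7.519e+04^0.9])² = 0.25/(log₁₀[0.00134 + 0.000235])² = 0.25/(-2.802)² = 0.03185.
Total minor-loss coefficient ΣK = 1·1 + 4·1.2 = 5.8.
ΔP = [f·L/D + ΣK]·(ρV²/2) = [0.03185·51.8/0.203 + 5.8]·(665·0.132²/2) = [8.128 + 5.8]·5.793 = 80.69 Pa.
ΔP = 80.69 Pa = 8.07×10^-4 bar.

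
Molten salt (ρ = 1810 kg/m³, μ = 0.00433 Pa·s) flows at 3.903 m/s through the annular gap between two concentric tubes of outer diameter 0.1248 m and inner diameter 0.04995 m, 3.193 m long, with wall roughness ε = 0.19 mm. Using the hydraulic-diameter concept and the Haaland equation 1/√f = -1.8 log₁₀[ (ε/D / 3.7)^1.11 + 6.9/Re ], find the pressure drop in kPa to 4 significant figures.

ΔP ≈ 15.35 kPa

Hydraulic diameter D_h = 4A/P = D_o - D_i = 0.1248 - 0.04995 = 0.07485 m.
Re = ρVD_h/μ = 1810·3.903·0.07485/0.00433 = 1.221e+05.
ε/D_h = 0.00019/0.07485 = 0.00254; Haaland gives 1/√f = -1.8 log₁₀[0.000308+5.65e-05] = 6.189, so f = 0.02611.
ΔP = f(L/D_h)(ρV²/2) = 0.02611·3.193/0.07485·1.379e+04 = 1.535e+04 Pa.
ΔP = 15.35 kPa.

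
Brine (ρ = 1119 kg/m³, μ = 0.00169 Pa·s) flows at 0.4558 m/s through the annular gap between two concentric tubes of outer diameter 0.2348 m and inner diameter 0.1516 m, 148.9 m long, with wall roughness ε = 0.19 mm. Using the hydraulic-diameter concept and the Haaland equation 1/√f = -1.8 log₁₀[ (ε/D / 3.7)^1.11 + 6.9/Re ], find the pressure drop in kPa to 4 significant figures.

Hydraulic diameter D_h = 4A/P = D_o - D_i = 0.2348 - 0.1516 = 0.0832 m.
Re = ρVD_h/μ = 1119·0.4558·0.0832/0.00169 = 2.511e+04.
ε/D_h = 0.00019/0.0832 = 0.00228; Haaland gives 1/√f = -1.8 log₁₀[0.000274+0.000275] = 5.869, so f = 0.02903.
ΔP = f(L/D_h)(ρV²/2) = 0.02903·148.9/0.0832·116.2 = 6039 Pa.
ΔP = 6.039 kPa.

ΔP ≈ 6.039 kPa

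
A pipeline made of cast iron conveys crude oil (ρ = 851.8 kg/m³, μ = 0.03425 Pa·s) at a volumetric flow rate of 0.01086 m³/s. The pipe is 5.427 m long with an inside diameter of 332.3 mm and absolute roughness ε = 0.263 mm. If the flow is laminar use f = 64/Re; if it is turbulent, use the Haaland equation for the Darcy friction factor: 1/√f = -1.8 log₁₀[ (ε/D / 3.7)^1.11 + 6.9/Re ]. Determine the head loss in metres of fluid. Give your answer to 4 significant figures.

h_f ≈ 8.072×10^-4 m

Cross-sectional area A = πD²/4 = π(0.3323)²/4 = 0.08673 m²; mean velocity V = Q/A = 0.01086/0.08673 = 0.1252 m/s.
Reynolds number Re = ρVD/μ = 851.8 · 0.1252 · 0.3323 / 0.0343 = 1035.
Re < 2300 → laminar flow, so f = 64/Re = 64/1035 = 0.06184 (the turbulent correlation is not needed).
Darcy-Weisbach: ΔP = f(L/D)(ρV²/2) = 0.06184·(5.427/0.3323)·(851.8·0.1252²/2) = 0.06184·16.33·6.678 = 6.745 Pa.
Head loss h_f = ΔP/(ρg) = 6.745/(851.8·9.81) = 8.072×10^-4 m.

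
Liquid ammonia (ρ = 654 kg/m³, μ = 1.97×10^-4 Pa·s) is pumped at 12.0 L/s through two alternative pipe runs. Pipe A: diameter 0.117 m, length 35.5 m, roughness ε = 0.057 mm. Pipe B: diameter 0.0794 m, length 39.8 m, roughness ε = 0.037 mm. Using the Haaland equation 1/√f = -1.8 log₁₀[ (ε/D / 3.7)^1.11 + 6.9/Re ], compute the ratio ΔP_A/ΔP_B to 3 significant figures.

ΔP_A/ΔP_B ≈ 0.132

Pipe A: V = Q/A = 0.012/0.01075 = 1.116 m/s; Re = 4.335e+05; ε/D = 0.000487; Haaland → f = 0.01762; ΔP_A = f(L/D)(ρV²/2) = 2177 Pa.
Pipe B: V = Q/A = 0.012/0.004951 = 2.424 m/s; Re = 6.388e+05; ε/D = 0.000466; Haaland → f = 0.01718; ΔP_B = f(L/D)(ρV²/2) = 1.654e+04 Pa.
ΔP_A/ΔP_B = 2177/1.654e+04 = 0.132.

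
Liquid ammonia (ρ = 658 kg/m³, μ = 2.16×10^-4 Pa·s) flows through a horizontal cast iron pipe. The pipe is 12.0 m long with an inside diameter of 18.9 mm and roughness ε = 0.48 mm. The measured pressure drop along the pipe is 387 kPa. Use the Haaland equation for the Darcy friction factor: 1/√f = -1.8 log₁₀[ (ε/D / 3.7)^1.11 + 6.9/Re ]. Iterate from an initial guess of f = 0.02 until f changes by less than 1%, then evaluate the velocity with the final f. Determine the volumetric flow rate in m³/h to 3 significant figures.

Rearranging Darcy-Weisbach: V = √(2·ΔP·D/(f·L·ρ)). With ε/D = 0.00048/0.0189 = 0.0254, iterate starting from f = 0.02:
  f = 0.02 → V = √(2·3.87e+05·0.0189/(0.02·12·658)) = 9.625 m/s; Re = ρVD/μ = 5.541e+05; f → 0.05358
  f = 0.05358 → V = 5.88 m/s; Re = 3.385e+05; f → 0.05362
Converged (Δf/f < 1%). With the final f = 0.05362: V = √(2·3.87e+05·0.0189/(0.05362·12·658)) = 5.878 m/s.
Q = V·A = 5.878·(π/4·0.0189²) = 0.001649 m³/s = 5.94 m³/h.

Q ≈ 5.94 m³/h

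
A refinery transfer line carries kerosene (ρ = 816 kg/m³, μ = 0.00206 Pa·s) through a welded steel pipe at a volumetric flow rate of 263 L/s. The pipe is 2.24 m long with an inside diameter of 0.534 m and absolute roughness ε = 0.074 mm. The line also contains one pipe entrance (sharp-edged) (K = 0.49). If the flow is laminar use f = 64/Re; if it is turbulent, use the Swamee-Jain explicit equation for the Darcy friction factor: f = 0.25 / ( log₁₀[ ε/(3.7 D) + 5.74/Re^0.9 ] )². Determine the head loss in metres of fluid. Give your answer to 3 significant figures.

h_f ≈ 0.0392 m

Q = 263 L/s = 263/1000 = 0.263 m³/s.
Cross-sectional area A = πD²/4 = π(0.534)²/4 = 0.224 m²; mean velocity V = Q/A = 0.263/0.224 = 1.174 m/s.
Reynolds number Re = ρVD/μ = 816 · 1.174 · 0.534 / 0.00206 = 2.484e+05.
Re > 4000 → turbulent. Relative roughness ε/D = 7.4e-05/0.534 = 0.000139. Swamee-Jain: f = 0.25/(log₁₀[0.000139/3.7 + 5.74/2.484e+05^0.9])² = 0.25/(log₁₀[3.75e-05 + 8e-05])² = 0.25/(-3.93)² = 0.01619.
Total minor-loss coefficient ΣK = 1·0.49 = 0.49.
ΔP = [f·L/D + ΣK]·(ρV²/2) = [0.01619·2.24/0.534 + 0.49]·(816·1.174²/2) = [0.0679 + 0.49]·562.6 = 313.9 Pa.
Head loss h_f = ΔP/(ρg) = 313.9/(816·9.81) = 0.0392 m.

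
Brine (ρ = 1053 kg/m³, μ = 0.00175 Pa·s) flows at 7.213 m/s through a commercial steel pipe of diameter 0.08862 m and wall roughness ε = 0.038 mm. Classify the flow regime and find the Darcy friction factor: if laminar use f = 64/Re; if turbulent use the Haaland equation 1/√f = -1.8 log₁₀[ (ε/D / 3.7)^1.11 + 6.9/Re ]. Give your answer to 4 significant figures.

Re = ρVD/μ = 1053·7.213·0.08862/0.00175 = 3.846e+05.
Re > 4000 → turbulent. ε/D = 3.8e-05/0.08862 = 0.000429; Haaland: 1/√f = -1.8 log₁₀[4.28e-05 + 1.79e-05] = 7.59, so f = 0.01736.

f ≈ 0.01736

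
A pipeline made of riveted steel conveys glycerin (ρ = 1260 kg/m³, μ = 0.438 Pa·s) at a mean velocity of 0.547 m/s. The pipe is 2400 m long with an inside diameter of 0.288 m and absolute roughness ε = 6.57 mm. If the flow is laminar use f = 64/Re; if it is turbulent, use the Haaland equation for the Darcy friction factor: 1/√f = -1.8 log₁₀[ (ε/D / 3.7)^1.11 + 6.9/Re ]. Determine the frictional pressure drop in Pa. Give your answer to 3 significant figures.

Reynolds number Re = ρVD/μ = 1260 · 0.547 · 0.288 / 0.438 = 453.2.
Re < 2300 → laminar flow, so f = 64/Re = 64/453.2 = 0.1412 (the turbulent correlation is not needed).
Darcy-Weisbach: ΔP = f(L/D)(ρV²/2) = 0.1412·(2400/0.288)·(1260·0.547²/2) = 0.1412·8333·188.5 = 2.218e+05 Pa.

ΔP ≈ 222000 Pa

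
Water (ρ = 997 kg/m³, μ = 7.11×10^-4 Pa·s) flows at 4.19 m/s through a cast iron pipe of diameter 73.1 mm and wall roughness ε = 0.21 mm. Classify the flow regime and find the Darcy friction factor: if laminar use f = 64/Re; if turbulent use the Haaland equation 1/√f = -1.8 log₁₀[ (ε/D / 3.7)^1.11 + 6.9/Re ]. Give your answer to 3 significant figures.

Re = ρVD/μ = 997·4.19·0.0731/0.000711 = 4.295e+05.
Re > 4000 → turbulent. ε/D = 0.00021/0.0731 = 0.00287; Haaland: 1/√f = -1.8 log₁₀[0.000353 + 1.61e-05] = 6.179, so f = 0.02619.

f ≈ 0.0262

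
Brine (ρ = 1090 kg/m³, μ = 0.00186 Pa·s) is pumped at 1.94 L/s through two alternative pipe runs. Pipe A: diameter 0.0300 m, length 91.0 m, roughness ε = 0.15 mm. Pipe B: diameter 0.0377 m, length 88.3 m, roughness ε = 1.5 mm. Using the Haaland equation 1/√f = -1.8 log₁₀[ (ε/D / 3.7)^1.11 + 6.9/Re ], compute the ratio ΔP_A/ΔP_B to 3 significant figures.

Pipe A: V = Q/A = 0.00194/0.0007069 = 2.745 m/s; Re = 4.825e+04; ε/D = 0.005; Haaland → f = 0.03214; ΔP_A = f(L/D)(ρV²/2) = 4.002e+05 Pa.
Pipe B: V = Q/A = 0.00194/0.001116 = 1.738 m/s; Re = 3.84e+04; ε/D = 0.0398; Haaland → f = 0.06535; ΔP_B = f(L/D)(ρV²/2) = 2.52e+05 Pa.
ΔP_A/ΔP_B = 4.002e+05/2.52e+05 = 1.59.

ΔP_A/ΔP_B ≈ 1.59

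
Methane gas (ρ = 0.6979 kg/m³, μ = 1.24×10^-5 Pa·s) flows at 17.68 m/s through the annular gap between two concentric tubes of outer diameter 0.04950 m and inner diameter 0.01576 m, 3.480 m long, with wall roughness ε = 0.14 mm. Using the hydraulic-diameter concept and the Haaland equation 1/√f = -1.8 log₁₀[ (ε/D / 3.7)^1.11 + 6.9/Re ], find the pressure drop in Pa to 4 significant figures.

ΔP ≈ 353.8 Pa

Hydraulic diameter D_h = 4A/P = D_o - D_i = 0.0495 - 0.01576 = 0.03374 m.
Re = ρVD_h/μ = 0.6979·17.68·0.03374/1.24e-05 = 3.357e+04.
ε/D_h = 0.00014/0.03374 = 0.00415; Haaland gives 1/√f = -1.8 log₁₀[0.000531+0.000206] = 5.639, so f = 0.03145.
ΔP = f(L/D_h)(ρV²/2) = 0.03145·3.48/0.03374·109.1 = 353.8 Pa.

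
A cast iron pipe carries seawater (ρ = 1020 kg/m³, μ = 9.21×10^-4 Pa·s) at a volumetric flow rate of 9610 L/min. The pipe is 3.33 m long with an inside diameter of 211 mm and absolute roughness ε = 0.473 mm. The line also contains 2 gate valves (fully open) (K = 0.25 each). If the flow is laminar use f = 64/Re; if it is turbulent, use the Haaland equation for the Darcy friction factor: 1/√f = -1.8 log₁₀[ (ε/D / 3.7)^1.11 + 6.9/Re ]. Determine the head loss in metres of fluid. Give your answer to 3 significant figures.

Q = 9610 L/min = 9610/60000 = 0.1602 m³/s.
Cross-sectional area A = πD²/4 = π(0.211)²/4 = 0.03497 m²; mean velocity V = Q/A = 0.1602/0.03497 = 4.581 m/s.
Reynolds number Re = ρVD/μ = 1020 · 4.581 · 0.211 / 0.000921 = 1.07e+06.
Re > 4000 → turbulent. Relative roughness ε/D = 0.000473/0.211 = 0.00224. Haaland: 1/√f = -1.8 log₁₀[(0.00224/3.7)^1.11 + 6.9/1.07e+06] = -1.8 log₁₀[0.000268 + 6.45e-06] = 6.41, so f = 0.02434.
Total minor-loss coefficient ΣK = 2·0.25 = 0.5.
ΔP = [f·L/D + ΣK]·(ρV²/2) = [0.02434·3.33/0.211 + 0.5]·(1020·4.581²/2) = [0.3841 + 0.5]·1.07e+04 = 9460 Pa.
Head loss h_f = ΔP/(ρg) = 9460/(1020·9.81) = 0.945 m.

h_f ≈ 0.945 m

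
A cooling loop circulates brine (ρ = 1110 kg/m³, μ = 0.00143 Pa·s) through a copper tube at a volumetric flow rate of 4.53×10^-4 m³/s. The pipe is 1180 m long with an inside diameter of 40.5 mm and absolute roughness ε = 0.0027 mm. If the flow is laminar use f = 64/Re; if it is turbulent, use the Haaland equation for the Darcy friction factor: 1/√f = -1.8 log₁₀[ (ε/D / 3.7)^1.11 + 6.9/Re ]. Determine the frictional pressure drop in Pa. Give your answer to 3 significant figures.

ΔP ≈ 60200 Pa

Cross-sectional area A = πD²/4 = π(0.0405)²/4 = 0.001288 m²; mean velocity V = Q/A = 0.000453/0.001288 = 0.3516 m/s.
Reynolds number Re = ρVD/μ = 1110 · 0.3516 · 0.0405 / 0.00143 = 1.105e+04.
Re > 4000 → turbulent. Relative roughness ε/D = 2.7e-06/0.0405 = 6.67e-05. Haaland: 1/√f = -1.8 log₁₀[(6.67e-05/3.7)^1.11 + 6.9/1.105e+04] = -1.8 log₁₀[5.42e-06 + 0.000624] = 5.762, so f = 0.03012.
Darcy-Weisbach: ΔP = f(L/D)(ρV²/2) = 0.03012·(1180/0.0405)·(1110·0.3516²/2) = 0.03012·2.914e+04·68.63 = 6.023e+04 Pa.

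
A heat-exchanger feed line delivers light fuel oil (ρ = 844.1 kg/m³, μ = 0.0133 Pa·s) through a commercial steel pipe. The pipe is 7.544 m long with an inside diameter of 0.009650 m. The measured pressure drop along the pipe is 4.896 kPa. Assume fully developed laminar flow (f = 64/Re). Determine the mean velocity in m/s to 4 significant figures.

For laminar flow, f = 64/Re with Re = ρVD/μ, so Darcy-Weisbach reduces to ΔP = 32μLV/D². Solving for V: V = ΔP·D²/(32μL) = 4896·(0.00965)²/(32·0.0133·7.544) = 0.142 m/s.
Check: Re = ρVD/μ = 844.1·0.142·0.00965/0.0133 = 86.97 < 2300, so the laminar assumption holds.

V ≈ 0.1420 m/s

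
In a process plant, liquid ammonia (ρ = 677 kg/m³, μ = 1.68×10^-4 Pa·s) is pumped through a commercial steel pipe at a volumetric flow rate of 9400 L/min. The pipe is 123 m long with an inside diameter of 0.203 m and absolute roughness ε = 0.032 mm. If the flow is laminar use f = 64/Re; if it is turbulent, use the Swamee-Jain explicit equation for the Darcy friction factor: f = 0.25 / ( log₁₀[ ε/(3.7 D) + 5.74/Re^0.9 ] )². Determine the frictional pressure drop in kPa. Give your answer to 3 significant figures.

Q = 9400 L/min = 9400/60000 = 0.1567 m³/s.
Cross-sectional area A = πD²/4 = π(0.203)²/4 = 0.03237 m²; mean velocity V = Q/A = 0.1567/0.03237 = 4.841 m/s.
Reynolds number Re = ρVD/μ = 677 · 4.841 · 0.203 / 0.000168 = 3.96e+06.
Re > 4000 → turbulent. Relative roughness ε/D = 3.2e-05/0.203 = 0.000158. Swamee-Jain: f = 0.25/(log₁₀[0.000158/3.7 + 5.74/3.96e+06^0.9])² = 0.25/(log₁₀[4.26e-05 + 6.62e-06])² = 0.25/(-4.308)² = 0.01347.
Darcy-Weisbach: ΔP = f(L/D)(ρV²/2) = 0.01347·(123/0.203)·(677·4.841²/2) = 0.01347·605.9·7931 = 6.474e+04 Pa.
ΔP = 6.474e+04 Pa = 64.7 kPa.

ΔP ≈ 64.7 kPa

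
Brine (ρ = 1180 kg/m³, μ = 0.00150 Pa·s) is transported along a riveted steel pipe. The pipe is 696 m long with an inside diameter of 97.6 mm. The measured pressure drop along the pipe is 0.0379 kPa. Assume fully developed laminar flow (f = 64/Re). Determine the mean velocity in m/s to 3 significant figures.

For laminar flow, f = 64/Re with Re = ρVD/μ, so Darcy-Weisbach reduces to ΔP = 32μLV/D². Solving for V: V = ΔP·D²/(32μL) = 37.9·(0.0976)²/(32·0.0015·696) = 0.01081 m/s.
Check: Re = ρVD/μ = 1180·0.01081·0.0976/0.0015 = 829.7 < 2300, so the laminar assumption holds.

V ≈ 0.0108 m/s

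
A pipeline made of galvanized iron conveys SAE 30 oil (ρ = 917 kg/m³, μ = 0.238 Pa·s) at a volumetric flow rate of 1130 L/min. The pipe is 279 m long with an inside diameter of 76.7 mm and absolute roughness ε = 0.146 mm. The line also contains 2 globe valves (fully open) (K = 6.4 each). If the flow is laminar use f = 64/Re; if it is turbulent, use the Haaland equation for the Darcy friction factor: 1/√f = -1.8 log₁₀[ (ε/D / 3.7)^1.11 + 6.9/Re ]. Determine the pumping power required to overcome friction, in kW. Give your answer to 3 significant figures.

Q = 1130 L/min = 1130/60000 = 0.01883 m³/s.
Cross-sectional area A = πD²/4 = π(0.0767)²/4 = 0.00462 m²; mean velocity V = Q/A = 0.01883/0.00462 = 4.076 m/s.
Reynolds number Re = ρVD/μ = 917 · 4.076 · 0.0767 / 0.238 = 1205.
Re < 2300 → laminar flow, so f = 64/Re = 64/1205 = 0.05313 (the turbulent correlation is not needed).
Total minor-loss coefficient ΣK = 2·6.4 = 12.8.
ΔP = [f·L/D + ΣK]·(ρV²/2) = [0.05313·279/0.0767 + 12.8]·(917·4.076²/2) = [193.3 + 12.8]·7618 = 1.57e+06 Pa.
Pumping power P = QΔP = 0.01883·1.57e+06 = 29560 W = 29.6 kW.

P ≈ 29.6 kW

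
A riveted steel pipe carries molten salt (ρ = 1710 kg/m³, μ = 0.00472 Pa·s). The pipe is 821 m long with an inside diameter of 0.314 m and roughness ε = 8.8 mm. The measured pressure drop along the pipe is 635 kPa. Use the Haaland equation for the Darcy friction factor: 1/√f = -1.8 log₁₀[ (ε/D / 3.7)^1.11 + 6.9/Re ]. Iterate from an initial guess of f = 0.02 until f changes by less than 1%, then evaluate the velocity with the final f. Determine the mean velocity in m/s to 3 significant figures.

V ≈ 2.26 m/s

Rearranging Darcy-Weisbach: V = √(2·ΔP·D/(f·L·ρ)). With ε/D = 0.0088/0.314 = 0.028, iterate starting from f = 0.02:
  f = 0.02 → V = √(2·6.35e+05·0.314/(0.02·821·1710)) = 3.769 m/s; Re = ρVD/μ = 4.287e+05; f → 0.05578
  f = 0.05578 → V = 2.257 m/s; Re = 2.567e+05; f → 0.05583
Converged (Δf/f < 1%). With the final f = 0.05583: V = √(2·6.35e+05·0.314/(0.05583·821·1710)) = 2.256 m/s.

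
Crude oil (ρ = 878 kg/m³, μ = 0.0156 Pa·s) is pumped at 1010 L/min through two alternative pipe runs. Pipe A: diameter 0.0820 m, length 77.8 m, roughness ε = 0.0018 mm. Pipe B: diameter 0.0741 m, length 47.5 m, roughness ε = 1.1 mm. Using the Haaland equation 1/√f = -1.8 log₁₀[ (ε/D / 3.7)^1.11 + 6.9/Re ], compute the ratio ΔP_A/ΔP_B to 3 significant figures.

ΔP_A/ΔP_B ≈ 0.595

Pipe A: V = Q/A = 0.01683/0.005281 = 3.188 m/s; Re = 1.471e+04; ε/D = 2.2e-05; Haaland → f = 0.02788; ΔP_A = f(L/D)(ρV²/2) = 1.18e+05 Pa.
Pipe B: V = Q/A = 0.01683/0.004312 = 3.903 m/s; Re = 1.628e+04; ε/D = 0.0148; Haaland → f = 0.04625; ΔP_B = f(L/D)(ρV²/2) = 1.983e+05 Pa.
ΔP_A/ΔP_B = 1.18e+05/1.983e+05 = 0.595.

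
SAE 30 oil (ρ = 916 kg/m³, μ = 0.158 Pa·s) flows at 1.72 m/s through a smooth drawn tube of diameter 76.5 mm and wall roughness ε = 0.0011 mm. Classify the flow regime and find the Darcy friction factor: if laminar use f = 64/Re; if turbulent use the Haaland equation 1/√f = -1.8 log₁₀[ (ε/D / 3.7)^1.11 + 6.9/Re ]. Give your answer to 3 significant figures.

f ≈ 0.0839

Re = ρVD/μ = 916·1.72·0.0765/0.158 = 762.8.
Re < 2300 → laminar, so f = 64/Re = 0.0839 (roughness is irrelevant in laminar flow).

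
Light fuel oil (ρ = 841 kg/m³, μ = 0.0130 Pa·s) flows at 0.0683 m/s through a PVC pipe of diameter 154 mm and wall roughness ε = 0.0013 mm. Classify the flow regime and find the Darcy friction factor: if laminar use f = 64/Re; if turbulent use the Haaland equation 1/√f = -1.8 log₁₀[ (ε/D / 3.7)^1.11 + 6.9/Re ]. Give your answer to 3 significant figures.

Re = ρVD/μ = 841·0.0683·0.154/0.013 = 680.4.
Re < 2300 → laminar, so f = 64/Re = 0.09406 (roughness is irrelevant in laminar flow).

f ≈ 0.0941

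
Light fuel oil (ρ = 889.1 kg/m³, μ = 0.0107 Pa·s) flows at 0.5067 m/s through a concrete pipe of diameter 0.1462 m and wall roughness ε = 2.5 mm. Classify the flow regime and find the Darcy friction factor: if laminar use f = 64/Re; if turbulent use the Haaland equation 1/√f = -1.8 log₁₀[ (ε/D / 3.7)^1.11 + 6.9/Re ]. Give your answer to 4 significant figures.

Re = ρVD/μ = 889.1·0.5067·0.1462/0.0107 = 6156.
Re > 4000 → turbulent. ε/D = 0.0025/0.1462 = 0.0171; Haaland: 1/√f = -1.8 log₁₀[0.00256 + 0.00112] = 4.382, so f = 0.05209.

f ≈ 0.05209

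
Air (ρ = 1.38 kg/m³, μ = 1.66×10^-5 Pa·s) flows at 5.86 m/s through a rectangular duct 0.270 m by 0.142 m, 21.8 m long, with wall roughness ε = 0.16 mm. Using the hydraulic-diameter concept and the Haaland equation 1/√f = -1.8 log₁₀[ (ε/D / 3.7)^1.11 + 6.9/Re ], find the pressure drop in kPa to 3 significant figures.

ΔP ≈ 0.0602 kPa

Hydraulic diameter D_h = 4A/P = 4·(0.27·0.142)/(2·(0.27+0.142)) = 0.1534/0.824 = 0.1861 m.
Re = ρVD_h/μ = 1.38·5.86·0.1861/1.66e-05 = 9.067e+04.
ε/D_h = 0.00016/0.1861 = 0.00086; Haaland gives 1/√f = -1.8 log₁₀[9.26e-05+7.61e-05] = 6.791, so f = 0.02168.
ΔP = f(L/D_h)(ρV²/2) = 0.02168·21.8/0.1861·23.69 = 60.17 Pa.
ΔP = 0.0602 kPa.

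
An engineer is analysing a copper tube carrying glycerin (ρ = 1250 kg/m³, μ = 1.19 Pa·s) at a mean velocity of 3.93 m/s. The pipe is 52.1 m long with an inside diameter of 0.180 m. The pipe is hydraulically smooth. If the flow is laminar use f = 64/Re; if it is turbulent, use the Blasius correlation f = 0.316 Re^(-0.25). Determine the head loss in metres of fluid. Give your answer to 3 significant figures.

h_f ≈ 19.6 m

Reynolds number Re = ρVD/μ = 1250 · 3.93 · 0.18 / 1.19 = 743.1.
Re < 2300 → laminar flow, so f = 64/Re = 64/743.1 = 0.08613 (the turbulent correlation is not needed).
Darcy-Weisbach: ΔP = f(L/D)(ρV²/2) = 0.08613·(52.1/0.18)·(1250·3.93²/2) = 0.08613·289.4·9653 = 2.406e+05 Pa.
Head loss h_f = ΔP/(ρg) = 2.406e+05/(1250·9.81) = 19.6 m.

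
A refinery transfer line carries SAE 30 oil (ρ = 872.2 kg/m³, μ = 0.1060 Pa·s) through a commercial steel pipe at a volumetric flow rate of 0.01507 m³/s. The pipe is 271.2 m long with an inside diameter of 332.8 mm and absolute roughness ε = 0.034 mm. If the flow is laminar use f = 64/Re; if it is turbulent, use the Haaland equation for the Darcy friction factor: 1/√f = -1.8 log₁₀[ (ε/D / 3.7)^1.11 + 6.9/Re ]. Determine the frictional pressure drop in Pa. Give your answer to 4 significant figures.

ΔP ≈ 1439 Pa

Cross-sectional area A = πD²/4 = π(0.3328)²/4 = 0.08699 m²; mean velocity V = Q/A = 0.01507/0.08699 = 0.1732 m/s.
Reynolds number Re = ρVD/μ = 872.2 · 0.1732 · 0.3328 / 0.106 = 474.4.
Re < 2300 → laminar flow, so f = 64/Re = 64/474.4 = 0.1349 (the turbulent correlation is not needed).
Darcy-Weisbach: ΔP = f(L/D)(ρV²/2) = 0.1349·(271.2/0.3328)·(872.2·0.1732²/2) = 0.1349·814.9·13.09 = 1439 Pa.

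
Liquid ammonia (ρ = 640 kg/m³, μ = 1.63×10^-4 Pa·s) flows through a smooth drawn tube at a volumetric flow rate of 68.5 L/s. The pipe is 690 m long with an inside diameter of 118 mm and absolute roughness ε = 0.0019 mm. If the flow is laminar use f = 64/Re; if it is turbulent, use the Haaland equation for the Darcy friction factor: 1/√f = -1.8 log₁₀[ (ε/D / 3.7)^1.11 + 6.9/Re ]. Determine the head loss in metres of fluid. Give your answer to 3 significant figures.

h_f ≈ 121 m

Q = 68.5 L/s = 68.5/1000 = 0.0685 m³/s.
Cross-sectional area A = πD²/4 = π(0.118)²/4 = 0.01094 m²; mean velocity V = Q/A = 0.0685/0.01094 = 6.264 m/s.
Reynolds number Re = ρVD/μ = 640 · 6.264 · 0.118 / 0.000163 = 2.902e+06.
Re > 4000 → turbulent. Relative roughness ε/D = 1.9e-06/0.118 = 1.61e-05. Haaland: 1/√f = -1.8 log₁₀[(1.61e-05/3.7)^1.11 + 6.9/2.902e+06] = -1.8 log₁₀[1.12e-06 + 2.38e-06] = 9.821, so f = 0.01037.
Darcy-Weisbach: ΔP = f(L/D)(ρV²/2) = 0.01037·(690/0.118)·(640·6.264²/2) = 0.01037·5847·1.256e+04 = 7.611e+05 Pa.
Head loss h_f = ΔP/(ρg) = 7.611e+05/(640·9.81) = 121 m.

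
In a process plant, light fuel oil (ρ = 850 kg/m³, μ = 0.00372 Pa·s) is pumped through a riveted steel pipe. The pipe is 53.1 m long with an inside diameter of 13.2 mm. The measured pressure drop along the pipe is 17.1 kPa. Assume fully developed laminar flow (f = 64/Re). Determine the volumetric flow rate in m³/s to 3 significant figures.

Q ≈ 6.45×10^-5 m³/s

For laminar flow, f = 64/Re with Re = ρVD/μ, so Darcy-Weisbach reduces to ΔP = 32μLV/D². Solving for V: V = ΔP·D²/(32μL) = 1.71e+04·(0.0132)²/(32·0.00372·53.1) = 0.4714 m/s.
Check: Re = ρVD/μ = 850·0.4714·0.0132/0.00372 = 1422 < 2300, so the laminar assumption holds.
Q = V·A = 0.4714·(π/4·0.0132²) = 6.451e-05 m³/s = 6.45×10^-5 m³/s.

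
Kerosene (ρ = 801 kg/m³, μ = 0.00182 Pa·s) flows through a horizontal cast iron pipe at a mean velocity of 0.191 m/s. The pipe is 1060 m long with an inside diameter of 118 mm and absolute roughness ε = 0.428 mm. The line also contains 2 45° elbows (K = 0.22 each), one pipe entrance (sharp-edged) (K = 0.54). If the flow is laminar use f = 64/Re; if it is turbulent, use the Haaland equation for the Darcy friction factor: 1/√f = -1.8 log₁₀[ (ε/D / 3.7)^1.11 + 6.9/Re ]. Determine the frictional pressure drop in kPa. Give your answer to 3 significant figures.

ΔP ≈ 4.71 kPa

Reynolds number Re = ρVD/μ = 801 · 0.191 · 0.118 / 0.00182 = 9919.
Re > 4000 → turbulent. Relative roughness ε/D = 0.000428/0.118 = 0.00363. Haaland: 1/√f = -1.8 log₁₀[(0.00363/3.7)^1.11 + 6.9/9919] = -1.8 log₁₀[0.000458 + 0.000696] = 5.289, so f = 0.03575.
Total minor-loss coefficient ΣK = 2·0.22 + 1·0.54 = 0.98.
ΔP = [f·L/D + ΣK]·(ρV²/2) = [0.03575·1060/0.118 + 0.98]·(801·0.191²/2) = [321.2 + 0.98]·14.61 = 4707 Pa.
ΔP = 4707 Pa = 4.71 kPa.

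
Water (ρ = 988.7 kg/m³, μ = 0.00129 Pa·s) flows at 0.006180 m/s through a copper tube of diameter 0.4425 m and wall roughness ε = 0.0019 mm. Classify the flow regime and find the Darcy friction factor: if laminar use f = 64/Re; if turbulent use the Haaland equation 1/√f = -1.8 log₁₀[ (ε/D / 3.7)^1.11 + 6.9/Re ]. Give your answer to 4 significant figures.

f ≈ 0.03054

Re = ρVD/μ = 988.7·0.00618·0.4425/0.00129 = 2096.
Re < 2300 → laminar, so f = 64/Re = 0.03054 (roughness is irrelevant in laminar flow).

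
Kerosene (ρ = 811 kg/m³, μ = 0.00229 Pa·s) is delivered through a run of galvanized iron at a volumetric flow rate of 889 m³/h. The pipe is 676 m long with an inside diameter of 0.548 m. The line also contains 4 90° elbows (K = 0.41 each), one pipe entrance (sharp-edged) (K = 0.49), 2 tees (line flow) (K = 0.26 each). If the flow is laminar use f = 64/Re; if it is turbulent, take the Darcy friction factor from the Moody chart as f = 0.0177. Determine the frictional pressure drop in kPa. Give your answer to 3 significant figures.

Q = 889 m³/h = 889/3600 = 0.2469 m³/s.
Cross-sectional area A = πD²/4 = π(0.548)²/4 = 0.2359 m²; mean velocity V = Q/A = 0.2469/0.2359 = 1.047 m/s.
Reynolds number Re = ρVD/μ = 811 · 1.047 · 0.548 / 0.00229 = 2.032e+05.
Re > 4000 → turbulent; use the Moody-chart value f = 0.0177.
Total minor-loss coefficient ΣK = 4·0.41 + 1·0.49 + 2·0.26 = 2.65.
ΔP = [f·L/D + ΣK]·(ρV²/2) = [0.0177·676/0.548 + 2.65]·(811·1.047²/2) = [21.83 + 2.65]·444.5 = 1.088e+04 Pa.
ΔP = 1.088e+04 Pa = 10.9 kPa.

ΔP ≈ 10.9 kPa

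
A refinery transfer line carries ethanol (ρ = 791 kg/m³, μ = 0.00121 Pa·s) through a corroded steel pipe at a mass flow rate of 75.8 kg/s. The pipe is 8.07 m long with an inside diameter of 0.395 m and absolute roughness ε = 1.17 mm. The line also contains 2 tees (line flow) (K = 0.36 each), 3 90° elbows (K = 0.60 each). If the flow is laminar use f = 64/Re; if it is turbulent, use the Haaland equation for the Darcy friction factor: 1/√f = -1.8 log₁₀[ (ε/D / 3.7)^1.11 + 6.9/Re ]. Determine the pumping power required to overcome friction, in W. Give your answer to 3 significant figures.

P ≈ 71.1 W

A = πD²/4 = π(0.395)²/4 = 0.1225 m²; mean velocity V = ṁ/(ρA) = 75.8/(791 · 0.1225) = 0.782 m/s.
Reynolds number Re = ρVD/μ = 791 · 0.782 · 0.395 / 0.00121 = 2.019e+05.
Re > 4000 → turbulent. Relative roughness ε/D = 0.00117/0.395 = 0.00296. Haaland: 1/√f = -1.8 log₁₀[(0.00296/3.7)^1.11 + 6.9/2.019e+05] = -1.8 log₁₀[0.000365 + 3.42e-05] = 6.117, so f = 0.02672.
Total minor-loss coefficient ΣK = 2·0.36 + 3·0.6 = 2.52.
ΔP = [f·L/D + ΣK]·(ρV²/2) = [0.02672·8.07/0.395 + 2.52]·(791·0.782²/2) = [0.546 + 2.52]·241.9 = 741.5 Pa.
Q = ṁ/ρ = 75.8/791 = 0.09583 m³/s.
Pumping power P = QΔP = 0.09583·741.5 = 71.06 W = 71.1 W.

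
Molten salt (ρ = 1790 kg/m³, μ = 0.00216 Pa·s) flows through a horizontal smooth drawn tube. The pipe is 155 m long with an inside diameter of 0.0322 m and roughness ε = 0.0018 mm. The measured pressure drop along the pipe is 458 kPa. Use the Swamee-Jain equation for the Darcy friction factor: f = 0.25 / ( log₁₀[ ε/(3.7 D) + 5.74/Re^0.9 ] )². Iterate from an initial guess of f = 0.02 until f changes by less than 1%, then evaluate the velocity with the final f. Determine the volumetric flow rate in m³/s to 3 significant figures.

Q ≈ 0.00187 m³/s

Rearranging Darcy-Weisbach: V = √(2·ΔP·D/(f·L·ρ)). With ε/D = 1.8e-06/0.0322 = 5.59e-05, iterate starting from f = 0.02:
  f = 0.02 → V = √(2·4.58e+05·0.0322/(0.02·155·1790)) = 2.306 m/s; Re = ρVD/μ = 6.152e+04; f → 0.02008
Converged (Δf/f < 1%). With the final f = 0.02008: V = √(2·4.58e+05·0.0322/(0.02008·155·1790)) = 2.301 m/s.
Q = V·A = 2.301·(π/4·0.0322²) = 0.001874 m³/s = 0.00187 m³/s.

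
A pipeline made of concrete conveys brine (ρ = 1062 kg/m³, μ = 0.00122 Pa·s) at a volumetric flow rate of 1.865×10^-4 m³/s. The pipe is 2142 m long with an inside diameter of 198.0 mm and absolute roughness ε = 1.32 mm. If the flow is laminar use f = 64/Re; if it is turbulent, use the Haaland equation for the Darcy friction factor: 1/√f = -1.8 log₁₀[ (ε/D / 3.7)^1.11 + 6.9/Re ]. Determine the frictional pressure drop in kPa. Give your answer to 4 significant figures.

Cross-sectional area A = πD²/4 = π(0.198)²/4 = 0.03079 m²; mean velocity V = Q/A = 0.0001865/0.03079 = 0.006057 m/s.
Reynolds number Re = ρVD/μ = 1062 · 0.006057 · 0.198 / 0.00122 = 1044.
Re < 2300 → laminar flow, so f = 64/Re = 64/1044 = 0.0613 (the turbulent correlation is not needed).
Darcy-Weisbach: ΔP = f(L/D)(ρV²/2) = 0.0613·(2142/0.198)·(1062·0.006057²/2) = 0.0613·1.082e+04·0.01948 = 12.92 Pa.
ΔP = 12.92 Pa = 0.01292 kPa.

ΔP ≈ 0.01292 kPa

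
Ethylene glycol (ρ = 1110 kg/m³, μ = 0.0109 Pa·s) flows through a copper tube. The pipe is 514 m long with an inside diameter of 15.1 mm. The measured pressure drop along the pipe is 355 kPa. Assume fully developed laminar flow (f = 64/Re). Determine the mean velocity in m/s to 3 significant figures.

V ≈ 0.451 m/s

For laminar flow, f = 64/Re with Re = ρVD/μ, so Darcy-Weisbach reduces to ΔP = 32μLV/D². Solving for V: V = ΔP·D²/(32μL) = 3.55e+05·(0.0151)²/(32·0.0109·514) = 0.4515 m/s.
Check: Re = ρVD/μ = 1110·0.4515·0.0151/0.0109 = 694.3 < 2300, so the laminar assumption holds.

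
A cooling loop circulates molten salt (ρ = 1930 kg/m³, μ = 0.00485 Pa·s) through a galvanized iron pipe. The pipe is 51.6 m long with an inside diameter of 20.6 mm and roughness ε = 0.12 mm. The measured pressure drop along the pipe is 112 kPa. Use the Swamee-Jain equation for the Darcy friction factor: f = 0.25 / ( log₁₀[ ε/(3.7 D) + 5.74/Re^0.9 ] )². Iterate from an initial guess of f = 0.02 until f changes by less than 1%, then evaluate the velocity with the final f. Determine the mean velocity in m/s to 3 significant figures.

Rearranging Darcy-Weisbach: V = √(2·ΔP·D/(f·L·ρ)). With ε/D = 0.00012/0.0206 = 0.00583, iterate starting from f = 0.02:
  f = 0.02 → V = √(2·1.12e+05·0.0206/(0.02·51.6·1930)) = 1.522 m/s; Re = ρVD/μ = 1.248e+04; f → 0.03815
  f = 0.03815 → V = 1.102 m/s; Re = 9034; f → 0.03996
  f = 0.03996 → V = 1.077 m/s; Re = 8827; f → 0.04011
Converged (Δf/f < 1%). With the final f = 0.04011: V = √(2·1.12e+05·0.0206/(0.04011·51.6·1930)) = 1.075 m/s.

V ≈ 1.07 m/s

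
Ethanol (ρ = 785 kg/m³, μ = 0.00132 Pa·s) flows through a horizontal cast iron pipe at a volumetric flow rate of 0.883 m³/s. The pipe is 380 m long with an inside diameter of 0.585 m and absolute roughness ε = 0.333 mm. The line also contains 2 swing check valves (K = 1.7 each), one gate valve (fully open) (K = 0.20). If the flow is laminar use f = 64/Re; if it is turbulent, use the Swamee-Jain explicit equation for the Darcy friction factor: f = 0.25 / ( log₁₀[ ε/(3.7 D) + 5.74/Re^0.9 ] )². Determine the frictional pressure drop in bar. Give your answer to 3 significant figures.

Cross-sectional area A = πD²/4 = π(0.585)²/4 = 0.2688 m²; mean velocity V = Q/A = 0.883/0.2688 = 3.285 m/s.
Reynolds number Re = ρVD/μ = 785 · 3.285 · 0.585 / 0.00132 = 1.143e+06.
Re > 4000 → turbulent. Relative roughness ε/D = 0.000333/0.585 = 0.000569. Swamee-Jain: f = 0.25/(log₁₀[0.000569/3.7 + 5.74/1.143e+06^0.9])² = 0.25/(log₁₀[0.000154 + 2.03e-05])² = 0.25/(-3.759)² = 0.01769.
Total minor-loss coefficient ΣK = 2·1.7 + 1·0.2 = 3.6.
ΔP = [f·L/D + ΣK]·(ρV²/2) = [0.01769·380/0.585 + 3.6]·(785·3.285²/2) = [11.49 + 3.6]·4236 = 6.393e+04 Pa.
ΔP = 6.393e+04 Pa = 0.639 bar.

ΔP ≈ 0.639 bar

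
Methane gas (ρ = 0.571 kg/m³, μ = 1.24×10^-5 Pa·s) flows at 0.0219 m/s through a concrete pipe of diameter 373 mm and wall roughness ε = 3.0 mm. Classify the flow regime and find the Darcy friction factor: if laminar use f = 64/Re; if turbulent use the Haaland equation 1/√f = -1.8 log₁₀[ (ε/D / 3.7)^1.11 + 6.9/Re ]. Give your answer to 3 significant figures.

Re = ρVD/μ = 0.571·0.0219·0.373/1.24e-05 = 376.2.
Re < 2300 → laminar, so f = 64/Re = 0.1701 (roughness is irrelevant in laminar flow).

f ≈ 0.170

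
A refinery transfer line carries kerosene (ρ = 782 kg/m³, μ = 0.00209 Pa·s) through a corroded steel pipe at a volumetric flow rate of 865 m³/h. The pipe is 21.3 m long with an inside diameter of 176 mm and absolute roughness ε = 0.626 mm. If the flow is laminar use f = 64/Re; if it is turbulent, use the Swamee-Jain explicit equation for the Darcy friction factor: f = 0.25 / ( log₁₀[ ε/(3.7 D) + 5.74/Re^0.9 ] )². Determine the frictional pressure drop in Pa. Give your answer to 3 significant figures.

ΔP ≈ 128000 Pa

Q = 865 m³/h = 865/3600 = 0.2403 m³/s.
Cross-sectional area A = πD²/4 = π(0.176)²/4 = 0.02433 m²; mean velocity V = Q/A = 0.2403/0.02433 = 9.876 m/s.
Reynolds number Re = ρVD/μ = 782 · 9.876 · 0.176 / 0.00209 = 6.504e+05.
Re > 4000 → turbulent. Relative roughness ε/D = 0.000626/0.176 = 0.00356. Swamee-Jain: f = 0.25/(log₁₀[0.00356/3.7 + 5.74/6.504e+05^0.9])² = 0.25/(log₁₀[0.000961 + 3.37e-05])² = 0.25/(-3.002)² = 0.02774.
Darcy-Weisbach: ΔP = f(L/D)(ρV²/2) = 0.02774·(21.3/0.176)·(782·9.876²/2) = 0.02774·121·3.814e+04 = 1.28e+05 Pa.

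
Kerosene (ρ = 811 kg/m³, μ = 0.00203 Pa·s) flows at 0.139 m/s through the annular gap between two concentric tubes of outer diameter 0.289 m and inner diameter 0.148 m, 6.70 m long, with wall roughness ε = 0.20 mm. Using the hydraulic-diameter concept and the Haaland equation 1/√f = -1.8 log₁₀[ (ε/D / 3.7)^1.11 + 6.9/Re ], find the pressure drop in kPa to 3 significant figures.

Hydraulic diameter D_h = 4A/P = D_o - D_i = 0.289 - 0.148 = 0.141 m.
Re = ρVD_h/μ = 811·0.139·0.141/0.00203 = 7830.
ε/D_h = 0.0002/0.141 = 0.00142; Haaland gives 1/√f = -1.8 log₁₀[0.000161+0.000881] = 5.367, so f = 0.03471.
ΔP = f(L/D_h)(ρV²/2) = 0.03471·6.7/0.141·7.835 = 12.92 Pa.
ΔP = 0.0129 kPa.

ΔP ≈ 0.0129 kPa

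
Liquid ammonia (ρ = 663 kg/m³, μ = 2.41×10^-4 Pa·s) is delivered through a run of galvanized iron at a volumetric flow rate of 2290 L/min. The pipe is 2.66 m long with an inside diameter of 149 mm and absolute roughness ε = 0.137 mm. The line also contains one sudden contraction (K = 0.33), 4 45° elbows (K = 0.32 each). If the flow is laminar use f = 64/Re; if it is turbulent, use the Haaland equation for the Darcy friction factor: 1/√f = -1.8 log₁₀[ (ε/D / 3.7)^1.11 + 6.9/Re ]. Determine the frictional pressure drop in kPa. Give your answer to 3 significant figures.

ΔP ≈ 3.11 kPa

Q = 2290 L/min = 2290/60000 = 0.03817 m³/s.
Cross-sectional area A = πD²/4 = π(0.149)²/4 = 0.01744 m²; mean velocity V = Q/A = 0.03817/0.01744 = 2.189 m/s.
Reynolds number Re = ρVD/μ = 663 · 2.189 · 0.149 / 0.000241 = 8.972e+05.
Re > 4000 → turbulent. Relative roughness ε/D = 0.000137/0.149 = 0.000919. Haaland: 1/√f = -1.8 log₁₀[(0.000919/3.7)^1.11 + 6.9/8.972e+05] = -1.8 log₁₀[9.97e-05 + 7.69e-06] = 7.144, so f = 0.01959.
Total minor-loss coefficient ΣK = 1·0.33 + 4·0.32 = 1.61.
ΔP = [f·L/D + ΣK]·(ρV²/2) = [0.01959·2.66/0.149 + 1.61]·(663·2.189²/2) = [0.3498 + 1.61]·1588 = 3113 Pa.
ΔP = 3113 Pa = 3.11 kPa.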